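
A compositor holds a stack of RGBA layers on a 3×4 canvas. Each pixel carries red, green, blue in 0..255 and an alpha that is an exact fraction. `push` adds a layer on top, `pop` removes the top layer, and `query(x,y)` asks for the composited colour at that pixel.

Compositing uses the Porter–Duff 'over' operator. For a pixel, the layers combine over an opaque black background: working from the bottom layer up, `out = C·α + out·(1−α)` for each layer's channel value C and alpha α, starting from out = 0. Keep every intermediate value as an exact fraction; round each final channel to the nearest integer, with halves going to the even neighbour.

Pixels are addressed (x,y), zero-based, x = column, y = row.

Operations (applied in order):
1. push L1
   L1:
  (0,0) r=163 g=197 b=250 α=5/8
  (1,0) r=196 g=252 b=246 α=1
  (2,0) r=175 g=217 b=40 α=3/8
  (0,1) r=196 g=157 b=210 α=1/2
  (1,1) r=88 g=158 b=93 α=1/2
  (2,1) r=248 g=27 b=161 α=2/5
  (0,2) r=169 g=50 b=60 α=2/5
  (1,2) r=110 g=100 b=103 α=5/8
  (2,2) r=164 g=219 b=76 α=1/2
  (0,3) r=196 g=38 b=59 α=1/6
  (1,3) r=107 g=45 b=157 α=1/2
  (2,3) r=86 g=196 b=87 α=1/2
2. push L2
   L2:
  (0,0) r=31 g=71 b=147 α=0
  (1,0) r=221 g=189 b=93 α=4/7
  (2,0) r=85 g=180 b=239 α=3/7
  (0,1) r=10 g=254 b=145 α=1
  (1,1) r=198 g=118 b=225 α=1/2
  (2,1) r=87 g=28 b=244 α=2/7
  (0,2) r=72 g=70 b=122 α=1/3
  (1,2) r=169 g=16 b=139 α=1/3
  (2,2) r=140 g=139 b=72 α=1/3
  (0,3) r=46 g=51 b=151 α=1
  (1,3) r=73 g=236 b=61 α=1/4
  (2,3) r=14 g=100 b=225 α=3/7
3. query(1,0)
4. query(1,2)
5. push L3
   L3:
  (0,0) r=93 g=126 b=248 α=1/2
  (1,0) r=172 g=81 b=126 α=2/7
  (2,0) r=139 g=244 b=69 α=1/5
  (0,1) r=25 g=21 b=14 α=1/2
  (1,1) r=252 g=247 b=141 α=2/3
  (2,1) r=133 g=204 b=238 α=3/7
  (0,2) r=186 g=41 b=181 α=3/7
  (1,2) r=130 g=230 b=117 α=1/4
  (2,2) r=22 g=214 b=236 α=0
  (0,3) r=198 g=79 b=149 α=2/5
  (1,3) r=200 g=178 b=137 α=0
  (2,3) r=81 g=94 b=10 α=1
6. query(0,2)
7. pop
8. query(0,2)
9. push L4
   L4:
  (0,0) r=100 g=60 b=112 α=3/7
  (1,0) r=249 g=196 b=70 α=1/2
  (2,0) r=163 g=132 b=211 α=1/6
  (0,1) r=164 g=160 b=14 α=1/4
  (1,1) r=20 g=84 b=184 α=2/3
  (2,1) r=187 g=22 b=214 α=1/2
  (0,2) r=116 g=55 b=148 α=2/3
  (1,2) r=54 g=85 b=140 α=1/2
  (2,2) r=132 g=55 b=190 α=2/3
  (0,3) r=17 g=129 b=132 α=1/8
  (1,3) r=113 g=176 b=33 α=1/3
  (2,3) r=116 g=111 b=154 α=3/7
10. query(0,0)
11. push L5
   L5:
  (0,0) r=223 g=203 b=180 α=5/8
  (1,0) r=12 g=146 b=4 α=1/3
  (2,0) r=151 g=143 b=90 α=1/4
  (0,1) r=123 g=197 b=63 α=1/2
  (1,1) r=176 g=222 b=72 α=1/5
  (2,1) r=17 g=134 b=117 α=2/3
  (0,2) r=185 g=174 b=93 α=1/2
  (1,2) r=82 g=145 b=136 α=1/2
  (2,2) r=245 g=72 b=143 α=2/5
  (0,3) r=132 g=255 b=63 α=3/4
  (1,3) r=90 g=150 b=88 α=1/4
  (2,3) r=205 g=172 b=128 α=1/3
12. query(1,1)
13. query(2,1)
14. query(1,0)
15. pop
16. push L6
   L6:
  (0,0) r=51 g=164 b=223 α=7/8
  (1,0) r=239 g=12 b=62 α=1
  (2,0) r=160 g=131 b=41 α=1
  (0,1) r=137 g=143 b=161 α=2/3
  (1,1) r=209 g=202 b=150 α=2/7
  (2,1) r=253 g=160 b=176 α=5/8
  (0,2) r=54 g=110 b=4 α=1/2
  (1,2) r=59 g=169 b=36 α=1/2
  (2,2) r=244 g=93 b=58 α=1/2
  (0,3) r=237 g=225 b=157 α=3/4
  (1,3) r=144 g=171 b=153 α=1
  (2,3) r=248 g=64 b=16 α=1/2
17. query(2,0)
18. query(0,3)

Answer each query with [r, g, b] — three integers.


(1,0) stack=L1,L2; from [0,0,0]:
L1 α=1: [196, 252, 246]
L2 α=4/7: [1472/7, 216, 1110/7]
= [210, 216, 159]

at x=1,y=2 over L1,L2:
after L1 α=5/8: [275/4, 125/2, 515/8]
after L2 α=1/3: [613/6, 47, 357/4]
rounded: [102, 47, 89]

query (0,2) [L1,L2,L3] — begin 0,0,0
after L1 α=2/5: [338/5, 20, 24]
after L2 α=1/3: [1036/15, 110/3, 170/3]
after L3 α=3/7: [12514/105, 809/21, 2309/21]
→ [119, 39, 110]

at x=0,y=2 over L1,L2:
after L1 α=2/5: [338/5, 20, 24]
after L2 α=1/3: [1036/15, 110/3, 170/3]
→ [69, 37, 57]

(0,0) stack=L1,L2,L4; from [0,0,0]:
L1 α=5/8: [815/8, 985/8, 625/4]
L2 α=0: [815/8, 985/8, 625/4]
L4 α=3/7: [1415/14, 1345/14, 961/7]
= [101, 96, 137]

at x=1,y=1 over L1,L2,L4,L5:
L1 α=1/2: [44, 79, 93/2]
L2 α=1/2: [121, 197/2, 543/4]
L4 α=2/3: [161/3, 533/6, 2015/12]
L5 α=1/5: [1172/15, 1732/15, 2231/15]
rounded: [78, 115, 149]

query (2,1) [L1,L2,L4,L5] — begin 0,0,0
+L1 (α=2/5) → [496/5, 54/5, 322/5]
+L2 (α=2/7) → [670/7, 110/7, 810/7]
+L4 (α=1/2) → [1979/14, 132/7, 1154/7]
+L5 (α=2/3) → [2455/42, 2008/21, 2792/21]
→ [58, 96, 133]

query (1,0) [L1,L2,L4,L5] — begin 0,0,0
L1 α=1: [196, 252, 246]
L2 α=4/7: [1472/7, 216, 1110/7]
L4 α=1/2: [3215/14, 206, 800/7]
L5 α=1/3: [3299/21, 186, 1628/21]
→ [157, 186, 78]

at x=2,y=0 over L1,L2,L4,L6:
+L1 (α=3/8) → [525/8, 651/8, 15]
+L2 (α=3/7) → [1035/14, 1731/14, 111]
+L4 (α=1/6) → [7457/84, 3501/28, 383/3]
+L6 (α=1) → [160, 131, 41]
→ [160, 131, 41]

query (0,3) [L1,L2,L4,L6] — begin 0,0,0
L1 α=1/6: [98/3, 19/3, 59/6]
L2 α=1: [46, 51, 151]
L4 α=1/8: [339/8, 243/4, 1189/8]
L6 α=3/4: [6027/32, 2943/16, 4957/32]
rounded: [188, 184, 155]


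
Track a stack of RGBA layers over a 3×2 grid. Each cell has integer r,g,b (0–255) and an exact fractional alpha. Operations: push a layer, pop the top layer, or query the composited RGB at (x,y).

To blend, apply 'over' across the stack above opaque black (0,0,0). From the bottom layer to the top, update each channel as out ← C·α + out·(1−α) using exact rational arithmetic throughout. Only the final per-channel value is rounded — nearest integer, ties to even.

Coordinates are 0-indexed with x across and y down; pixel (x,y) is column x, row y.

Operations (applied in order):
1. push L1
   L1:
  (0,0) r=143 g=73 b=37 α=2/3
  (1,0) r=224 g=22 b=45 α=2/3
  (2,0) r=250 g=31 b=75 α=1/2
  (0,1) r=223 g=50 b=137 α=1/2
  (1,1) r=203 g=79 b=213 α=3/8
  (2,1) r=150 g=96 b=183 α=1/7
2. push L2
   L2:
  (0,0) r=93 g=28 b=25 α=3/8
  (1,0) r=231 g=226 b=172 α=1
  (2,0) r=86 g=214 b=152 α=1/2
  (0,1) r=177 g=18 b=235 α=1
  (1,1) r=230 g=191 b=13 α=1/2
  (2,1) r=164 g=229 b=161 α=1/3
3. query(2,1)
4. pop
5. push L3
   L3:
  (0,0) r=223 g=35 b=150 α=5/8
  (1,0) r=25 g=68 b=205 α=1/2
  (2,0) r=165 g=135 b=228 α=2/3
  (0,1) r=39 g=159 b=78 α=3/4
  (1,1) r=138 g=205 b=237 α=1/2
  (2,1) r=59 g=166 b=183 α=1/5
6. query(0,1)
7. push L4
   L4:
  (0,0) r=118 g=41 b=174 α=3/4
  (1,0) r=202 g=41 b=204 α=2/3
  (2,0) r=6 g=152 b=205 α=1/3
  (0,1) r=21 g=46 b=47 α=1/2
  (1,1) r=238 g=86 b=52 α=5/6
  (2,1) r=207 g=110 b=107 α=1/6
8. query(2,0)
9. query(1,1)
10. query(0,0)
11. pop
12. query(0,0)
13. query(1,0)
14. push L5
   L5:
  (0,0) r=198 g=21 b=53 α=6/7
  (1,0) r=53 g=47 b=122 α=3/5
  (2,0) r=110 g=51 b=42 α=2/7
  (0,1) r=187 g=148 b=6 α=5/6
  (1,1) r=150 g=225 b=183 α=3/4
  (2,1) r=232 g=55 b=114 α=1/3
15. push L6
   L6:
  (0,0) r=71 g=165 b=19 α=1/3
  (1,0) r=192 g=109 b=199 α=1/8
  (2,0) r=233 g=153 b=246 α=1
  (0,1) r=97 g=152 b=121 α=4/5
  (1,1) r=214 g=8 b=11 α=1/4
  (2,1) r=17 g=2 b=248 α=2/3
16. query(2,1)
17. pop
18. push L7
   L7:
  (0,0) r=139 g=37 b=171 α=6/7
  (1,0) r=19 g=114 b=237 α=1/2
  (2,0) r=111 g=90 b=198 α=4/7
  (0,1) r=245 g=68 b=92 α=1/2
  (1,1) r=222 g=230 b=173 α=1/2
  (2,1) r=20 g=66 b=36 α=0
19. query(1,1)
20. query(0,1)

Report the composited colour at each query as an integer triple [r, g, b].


query (2,1) [L1,L2] — begin 0,0,0
+L1 (α=1/7) → [150/7, 96/7, 183/7]
+L2 (α=1/3) → [1448/21, 1795/21, 1493/21]
= [69, 85, 71]

at x=0,y=1 over L1,L3:
+L1 (α=1/2) → [223/2, 25, 137/2]
+L3 (α=3/4) → [457/8, 251/2, 605/8]
= [57, 126, 76]

at x=2,y=0 over L1,L3,L4:
+L1 (α=1/2) → [125, 31/2, 75/2]
+L3 (α=2/3) → [455/3, 571/6, 329/2]
+L4 (α=1/3) → [928/9, 1027/9, 178]
= [103, 114, 178]

(1,1) stack=L1,L3,L4; from [0,0,0]:
+L1 (α=3/8) → [609/8, 237/8, 639/8]
+L3 (α=1/2) → [1713/16, 1877/16, 2535/16]
+L4 (α=5/6) → [20753/96, 2919/32, 6695/96]
→ [216, 91, 70]

query (0,0) [L1,L3,L4] — begin 0,0,0
after L1 α=2/3: [286/3, 146/3, 74/3]
after L3 α=5/8: [1401/8, 321/8, 103]
after L4 α=3/4: [4233/32, 1305/32, 625/4]
= [132, 41, 156]

at x=0,y=0 over L1,L3:
after L1 α=2/3: [286/3, 146/3, 74/3]
after L3 α=5/8: [1401/8, 321/8, 103]
= [175, 40, 103]

at x=1,y=0 over L1,L3:
+L1 (α=2/3) → [448/3, 44/3, 30]
+L3 (α=1/2) → [523/6, 124/3, 235/2]
= [87, 41, 118]

at x=2,y=1 over L1,L3,L5,L6:
L1 α=1/7: [150/7, 96/7, 183/7]
L3 α=1/5: [1013/35, 1546/35, 2013/35]
L5 α=1/3: [3382/35, 5017/105, 2672/35]
L6 α=2/3: [1524/35, 5437/315, 20032/105]
rounded: [44, 17, 191]

query (1,1) [L1,L3,L5,L7] — begin 0,0,0
after L1 α=3/8: [609/8, 237/8, 639/8]
after L3 α=1/2: [1713/16, 1877/16, 2535/16]
after L5 α=3/4: [8913/64, 12677/64, 11319/64]
after L7 α=1/2: [23121/128, 27397/128, 22391/128]
rounded: [181, 214, 175]

(0,1) stack=L1,L3,L5,L7; from [0,0,0]:
after L1 α=1/2: [223/2, 25, 137/2]
after L3 α=3/4: [457/8, 251/2, 605/8]
after L5 α=5/6: [7937/48, 577/4, 845/48]
after L7 α=1/2: [19697/96, 849/8, 5261/96]
rounded: [205, 106, 55]


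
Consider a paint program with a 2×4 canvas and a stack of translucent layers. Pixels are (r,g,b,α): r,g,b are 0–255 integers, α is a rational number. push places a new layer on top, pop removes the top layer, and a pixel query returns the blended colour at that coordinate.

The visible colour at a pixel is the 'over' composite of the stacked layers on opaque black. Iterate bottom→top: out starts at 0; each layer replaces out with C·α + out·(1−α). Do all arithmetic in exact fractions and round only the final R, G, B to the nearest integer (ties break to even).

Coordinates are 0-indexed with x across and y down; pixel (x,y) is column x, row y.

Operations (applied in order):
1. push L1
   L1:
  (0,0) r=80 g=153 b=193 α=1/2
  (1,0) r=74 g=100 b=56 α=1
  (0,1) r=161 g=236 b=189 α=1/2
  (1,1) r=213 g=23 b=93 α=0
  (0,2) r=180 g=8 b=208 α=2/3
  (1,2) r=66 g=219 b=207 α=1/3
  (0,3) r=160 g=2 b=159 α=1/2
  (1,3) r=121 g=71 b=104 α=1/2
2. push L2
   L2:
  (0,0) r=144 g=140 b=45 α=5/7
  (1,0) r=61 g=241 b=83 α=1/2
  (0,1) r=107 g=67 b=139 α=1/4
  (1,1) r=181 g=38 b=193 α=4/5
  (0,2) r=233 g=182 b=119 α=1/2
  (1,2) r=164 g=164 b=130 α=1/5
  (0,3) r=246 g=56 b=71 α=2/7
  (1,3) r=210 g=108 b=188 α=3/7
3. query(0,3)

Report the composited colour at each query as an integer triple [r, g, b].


at x=0,y=3 over L1,L2:
after L1 α=1/2: [80, 1, 159/2]
after L2 α=2/7: [892/7, 117/7, 1079/14]
= [127, 17, 77]


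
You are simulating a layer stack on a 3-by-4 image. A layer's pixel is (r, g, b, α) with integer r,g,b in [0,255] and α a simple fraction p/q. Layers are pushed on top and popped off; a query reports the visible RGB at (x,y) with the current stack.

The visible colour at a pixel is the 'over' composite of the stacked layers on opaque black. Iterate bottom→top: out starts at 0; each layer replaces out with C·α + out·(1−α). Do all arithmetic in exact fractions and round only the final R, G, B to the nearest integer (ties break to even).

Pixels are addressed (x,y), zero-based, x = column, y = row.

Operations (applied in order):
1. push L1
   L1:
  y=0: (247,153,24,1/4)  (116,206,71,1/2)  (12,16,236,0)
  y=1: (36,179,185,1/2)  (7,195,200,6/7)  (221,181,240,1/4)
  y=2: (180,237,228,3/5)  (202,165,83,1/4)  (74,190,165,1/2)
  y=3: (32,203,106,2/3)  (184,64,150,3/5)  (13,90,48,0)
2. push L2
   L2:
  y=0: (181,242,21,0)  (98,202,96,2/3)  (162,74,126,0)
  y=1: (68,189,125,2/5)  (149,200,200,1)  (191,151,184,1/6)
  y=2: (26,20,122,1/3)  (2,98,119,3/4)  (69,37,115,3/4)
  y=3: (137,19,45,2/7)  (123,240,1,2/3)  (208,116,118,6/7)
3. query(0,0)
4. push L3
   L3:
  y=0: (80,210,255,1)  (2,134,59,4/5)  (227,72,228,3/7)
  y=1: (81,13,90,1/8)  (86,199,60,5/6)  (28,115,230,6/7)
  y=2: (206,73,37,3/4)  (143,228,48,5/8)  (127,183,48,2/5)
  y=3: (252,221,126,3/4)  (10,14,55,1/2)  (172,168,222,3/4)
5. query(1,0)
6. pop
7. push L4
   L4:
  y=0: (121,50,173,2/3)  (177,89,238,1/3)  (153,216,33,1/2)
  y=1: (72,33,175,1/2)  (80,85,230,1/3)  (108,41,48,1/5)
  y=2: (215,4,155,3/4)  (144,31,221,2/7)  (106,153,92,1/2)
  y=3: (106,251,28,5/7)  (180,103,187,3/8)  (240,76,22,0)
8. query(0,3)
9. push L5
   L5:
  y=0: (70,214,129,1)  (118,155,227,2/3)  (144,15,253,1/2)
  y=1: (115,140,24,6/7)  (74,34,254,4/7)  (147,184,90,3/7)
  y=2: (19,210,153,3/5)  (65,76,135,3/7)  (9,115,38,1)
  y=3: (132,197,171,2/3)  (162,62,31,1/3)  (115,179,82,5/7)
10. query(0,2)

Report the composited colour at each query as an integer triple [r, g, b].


at x=0,y=0 over L1,L2:
+L1 (α=1/4) → [247/4, 153/4, 6]
+L2 (α=0) → [247/4, 153/4, 6]
= [62, 38, 6]

at x=1,y=0 over L1,L2,L3:
+L1 (α=1/2) → [58, 103, 71/2]
+L2 (α=2/3) → [254/3, 169, 455/6]
+L3 (α=4/5) → [278/15, 141, 1871/30]
= [19, 141, 62]

query (0,3) [L1,L2,L4] — begin 0,0,0
after L1 α=2/3: [64/3, 406/3, 212/3]
after L2 α=2/7: [1142/21, 2144/21, 190/3]
after L4 α=5/7: [13414/147, 30643/147, 800/21]
rounded: [91, 208, 38]

query (0,2) [L1,L2,L4,L5] — begin 0,0,0
+L1 (α=3/5) → [108, 711/5, 684/5]
+L2 (α=1/3) → [242/3, 1522/15, 1978/15]
+L4 (α=3/4) → [2177/12, 851/30, 8953/60]
+L5 (α=3/5) → [2519/30, 10301/75, 22723/150]
→ [84, 137, 151]


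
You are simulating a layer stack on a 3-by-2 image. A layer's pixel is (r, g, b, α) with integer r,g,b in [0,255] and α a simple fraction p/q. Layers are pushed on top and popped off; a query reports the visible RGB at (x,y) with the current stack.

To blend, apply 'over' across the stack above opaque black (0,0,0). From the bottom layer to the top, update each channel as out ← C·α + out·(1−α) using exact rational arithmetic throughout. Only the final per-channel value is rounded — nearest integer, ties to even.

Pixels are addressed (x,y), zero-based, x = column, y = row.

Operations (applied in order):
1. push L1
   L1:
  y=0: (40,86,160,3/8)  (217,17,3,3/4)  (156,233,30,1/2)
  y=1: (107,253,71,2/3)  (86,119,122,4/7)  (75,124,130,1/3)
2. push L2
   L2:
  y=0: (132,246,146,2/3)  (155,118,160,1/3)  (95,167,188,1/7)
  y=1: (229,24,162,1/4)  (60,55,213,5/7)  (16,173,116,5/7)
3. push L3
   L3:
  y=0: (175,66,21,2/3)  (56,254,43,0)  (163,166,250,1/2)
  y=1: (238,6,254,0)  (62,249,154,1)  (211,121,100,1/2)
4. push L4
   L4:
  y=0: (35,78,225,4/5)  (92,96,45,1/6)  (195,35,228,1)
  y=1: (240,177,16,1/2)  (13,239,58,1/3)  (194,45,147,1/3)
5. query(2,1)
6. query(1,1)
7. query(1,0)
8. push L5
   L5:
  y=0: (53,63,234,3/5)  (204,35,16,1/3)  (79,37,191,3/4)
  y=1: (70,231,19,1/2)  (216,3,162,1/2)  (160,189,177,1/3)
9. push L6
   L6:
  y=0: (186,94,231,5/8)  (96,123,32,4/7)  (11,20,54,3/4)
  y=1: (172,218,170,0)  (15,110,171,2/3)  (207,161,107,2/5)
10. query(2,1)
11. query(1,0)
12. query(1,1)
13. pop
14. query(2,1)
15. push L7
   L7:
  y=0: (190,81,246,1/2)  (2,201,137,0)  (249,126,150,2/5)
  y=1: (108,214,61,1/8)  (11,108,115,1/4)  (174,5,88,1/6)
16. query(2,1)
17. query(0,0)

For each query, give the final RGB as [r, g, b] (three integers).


(2,1) stack=L1,L2,L3,L4; from [0,0,0]:
L1 α=1/3: [25, 124/3, 130/3]
L2 α=5/7: [130/7, 2843/21, 2000/21]
L3 α=1/2: [1607/14, 2692/21, 2050/21]
L4 α=1/3: [2965/21, 6329/63, 7187/63]
rounded: [141, 100, 114]

query (1,1) [L1,L2,L3,L4] — begin 0,0,0
after L1 α=4/7: [344/7, 68, 488/7]
after L2 α=5/7: [2788/49, 411/7, 8431/49]
after L3 α=1: [62, 249, 154]
after L4 α=1/3: [137/3, 737/3, 122]
→ [46, 246, 122]

(1,0) stack=L1,L2,L3,L4; from [0,0,0]:
+L1 (α=3/4) → [651/4, 51/4, 9/4]
+L2 (α=1/3) → [961/6, 287/6, 329/6]
+L3 (α=0) → [961/6, 287/6, 329/6]
+L4 (α=1/6) → [5357/36, 2011/36, 1915/36]
rounded: [149, 56, 53]

query (2,1) [L1,L2,L3,L4,L5,L6] — begin 0,0,0
after L1 α=1/3: [25, 124/3, 130/3]
after L2 α=5/7: [130/7, 2843/21, 2000/21]
after L3 α=1/2: [1607/14, 2692/21, 2050/21]
after L4 α=1/3: [2965/21, 6329/63, 7187/63]
after L5 α=1/3: [9290/63, 24565/189, 25525/189]
after L6 α=2/5: [17984/105, 44851/315, 39007/315]
rounded: [171, 142, 124]

query (1,0) [L1,L2,L3,L4,L5,L6] — begin 0,0,0
+L1 (α=3/4) → [651/4, 51/4, 9/4]
+L2 (α=1/3) → [961/6, 287/6, 329/6]
+L3 (α=0) → [961/6, 287/6, 329/6]
+L4 (α=1/6) → [5357/36, 2011/36, 1915/36]
+L5 (α=1/3) → [9029/54, 2641/54, 2203/54]
+L6 (α=4/7) → [15941/126, 11497/126, 4507/126]
= [127, 91, 36]

at x=1,y=1 over L1,L2,L3,L4,L5,L6:
L1 α=4/7: [344/7, 68, 488/7]
L2 α=5/7: [2788/49, 411/7, 8431/49]
L3 α=1: [62, 249, 154]
L4 α=1/3: [137/3, 737/3, 122]
L5 α=1/2: [785/6, 373/3, 142]
L6 α=2/3: [965/18, 1033/9, 484/3]
= [54, 115, 161]

(2,1) stack=L1,L2,L3,L4,L5; from [0,0,0]:
+L1 (α=1/3) → [25, 124/3, 130/3]
+L2 (α=5/7) → [130/7, 2843/21, 2000/21]
+L3 (α=1/2) → [1607/14, 2692/21, 2050/21]
+L4 (α=1/3) → [2965/21, 6329/63, 7187/63]
+L5 (α=1/3) → [9290/63, 24565/189, 25525/189]
→ [147, 130, 135]

query (2,1) [L1,L2,L3,L4,L5,L7] — begin 0,0,0
+L1 (α=1/3) → [25, 124/3, 130/3]
+L2 (α=5/7) → [130/7, 2843/21, 2000/21]
+L3 (α=1/2) → [1607/14, 2692/21, 2050/21]
+L4 (α=1/3) → [2965/21, 6329/63, 7187/63]
+L5 (α=1/3) → [9290/63, 24565/189, 25525/189]
+L7 (α=1/6) → [28706/189, 61885/567, 144257/1134]
rounded: [152, 109, 127]

at x=0,y=0 over L1,L2,L3,L4,L5,L7:
after L1 α=3/8: [15, 129/4, 60]
after L2 α=2/3: [93, 699/4, 352/3]
after L3 α=2/3: [443/3, 409/4, 478/9]
after L4 α=4/5: [863/15, 1657/20, 8578/45]
after L5 α=3/5: [4111/75, 3547/50, 48746/225]
after L7 α=1/2: [18361/150, 7597/100, 52048/225]
rounded: [122, 76, 231]


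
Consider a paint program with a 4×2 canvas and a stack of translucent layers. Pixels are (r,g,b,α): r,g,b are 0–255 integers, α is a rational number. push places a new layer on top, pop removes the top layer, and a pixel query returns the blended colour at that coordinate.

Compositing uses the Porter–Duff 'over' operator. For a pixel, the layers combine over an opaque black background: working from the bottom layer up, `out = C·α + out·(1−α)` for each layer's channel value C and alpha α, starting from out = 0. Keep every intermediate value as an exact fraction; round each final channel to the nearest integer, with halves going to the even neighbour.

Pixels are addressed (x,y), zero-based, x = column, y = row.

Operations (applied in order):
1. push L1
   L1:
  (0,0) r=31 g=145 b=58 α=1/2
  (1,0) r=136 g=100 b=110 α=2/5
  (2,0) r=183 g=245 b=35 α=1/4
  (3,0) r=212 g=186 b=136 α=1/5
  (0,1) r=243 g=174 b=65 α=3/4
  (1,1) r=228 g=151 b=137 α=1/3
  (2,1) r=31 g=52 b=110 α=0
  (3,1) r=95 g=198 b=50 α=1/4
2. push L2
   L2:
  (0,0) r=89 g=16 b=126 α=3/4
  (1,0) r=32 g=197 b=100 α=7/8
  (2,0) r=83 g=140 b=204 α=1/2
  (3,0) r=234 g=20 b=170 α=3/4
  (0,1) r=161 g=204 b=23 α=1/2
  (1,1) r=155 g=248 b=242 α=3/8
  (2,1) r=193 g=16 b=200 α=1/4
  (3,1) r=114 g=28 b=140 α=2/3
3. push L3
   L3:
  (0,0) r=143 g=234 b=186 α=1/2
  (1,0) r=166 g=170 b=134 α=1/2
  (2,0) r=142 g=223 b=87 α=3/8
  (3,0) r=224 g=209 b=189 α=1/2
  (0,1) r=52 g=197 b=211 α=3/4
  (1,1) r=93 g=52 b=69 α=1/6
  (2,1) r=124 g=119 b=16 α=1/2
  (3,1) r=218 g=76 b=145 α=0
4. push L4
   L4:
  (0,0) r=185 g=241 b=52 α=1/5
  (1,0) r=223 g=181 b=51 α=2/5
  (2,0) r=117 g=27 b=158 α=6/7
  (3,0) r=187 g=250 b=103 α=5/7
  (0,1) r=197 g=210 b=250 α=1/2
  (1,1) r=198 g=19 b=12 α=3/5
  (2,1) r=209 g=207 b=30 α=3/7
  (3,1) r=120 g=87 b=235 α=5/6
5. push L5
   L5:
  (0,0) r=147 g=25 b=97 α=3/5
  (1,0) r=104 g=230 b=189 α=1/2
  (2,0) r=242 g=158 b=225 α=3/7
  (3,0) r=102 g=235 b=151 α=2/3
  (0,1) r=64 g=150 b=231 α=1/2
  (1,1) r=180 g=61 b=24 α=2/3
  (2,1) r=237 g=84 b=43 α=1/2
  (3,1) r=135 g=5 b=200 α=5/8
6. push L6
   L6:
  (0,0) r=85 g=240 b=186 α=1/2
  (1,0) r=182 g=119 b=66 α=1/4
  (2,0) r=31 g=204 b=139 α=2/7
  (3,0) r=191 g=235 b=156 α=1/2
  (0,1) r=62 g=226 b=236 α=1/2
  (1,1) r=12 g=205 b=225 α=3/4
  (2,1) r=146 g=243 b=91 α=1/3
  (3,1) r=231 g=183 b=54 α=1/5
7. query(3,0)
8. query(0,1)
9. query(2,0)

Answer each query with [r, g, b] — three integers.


at x=3,y=0 over L1,L2,L3,L4,L5,L6:
+L1 (α=1/5) → [212/5, 186/5, 136/5]
+L2 (α=3/4) → [1861/10, 243/10, 1343/10]
+L3 (α=1/2) → [4101/20, 2333/20, 3233/20]
+L4 (α=5/7) → [13451/70, 2119/10, 8383/70]
+L5 (α=2/3) → [27731/210, 2273/10, 9841/70]
+L6 (α=1/2) → [67841/420, 4623/20, 20761/140]
rounded: [162, 231, 148]

query (0,1) [L1,L2,L3,L4,L5,L6] — begin 0,0,0
+L1 (α=3/4) → [729/4, 261/2, 195/4]
+L2 (α=1/2) → [1373/8, 669/4, 287/8]
+L3 (α=3/4) → [2621/32, 3033/16, 5351/32]
+L4 (α=1/2) → [8925/64, 6393/32, 13351/64]
+L5 (α=1/2) → [13021/128, 11193/64, 28135/128]
+L6 (α=1/2) → [20957/256, 25657/128, 58343/256]
rounded: [82, 200, 228]

(2,0) stack=L1,L2,L3,L4,L5,L6; from [0,0,0]:
+L1 (α=1/4) → [183/4, 245/4, 35/4]
+L2 (α=1/2) → [515/8, 805/8, 851/8]
+L3 (α=3/8) → [5983/64, 9377/64, 6343/64]
+L4 (α=6/7) → [7273/64, 19745/448, 67015/448]
+L5 (α=3/7) → [18889/112, 72833/784, 142615/784]
+L6 (α=2/7) → [101389/784, 684037/5488, 931027/5488]
rounded: [129, 125, 170]


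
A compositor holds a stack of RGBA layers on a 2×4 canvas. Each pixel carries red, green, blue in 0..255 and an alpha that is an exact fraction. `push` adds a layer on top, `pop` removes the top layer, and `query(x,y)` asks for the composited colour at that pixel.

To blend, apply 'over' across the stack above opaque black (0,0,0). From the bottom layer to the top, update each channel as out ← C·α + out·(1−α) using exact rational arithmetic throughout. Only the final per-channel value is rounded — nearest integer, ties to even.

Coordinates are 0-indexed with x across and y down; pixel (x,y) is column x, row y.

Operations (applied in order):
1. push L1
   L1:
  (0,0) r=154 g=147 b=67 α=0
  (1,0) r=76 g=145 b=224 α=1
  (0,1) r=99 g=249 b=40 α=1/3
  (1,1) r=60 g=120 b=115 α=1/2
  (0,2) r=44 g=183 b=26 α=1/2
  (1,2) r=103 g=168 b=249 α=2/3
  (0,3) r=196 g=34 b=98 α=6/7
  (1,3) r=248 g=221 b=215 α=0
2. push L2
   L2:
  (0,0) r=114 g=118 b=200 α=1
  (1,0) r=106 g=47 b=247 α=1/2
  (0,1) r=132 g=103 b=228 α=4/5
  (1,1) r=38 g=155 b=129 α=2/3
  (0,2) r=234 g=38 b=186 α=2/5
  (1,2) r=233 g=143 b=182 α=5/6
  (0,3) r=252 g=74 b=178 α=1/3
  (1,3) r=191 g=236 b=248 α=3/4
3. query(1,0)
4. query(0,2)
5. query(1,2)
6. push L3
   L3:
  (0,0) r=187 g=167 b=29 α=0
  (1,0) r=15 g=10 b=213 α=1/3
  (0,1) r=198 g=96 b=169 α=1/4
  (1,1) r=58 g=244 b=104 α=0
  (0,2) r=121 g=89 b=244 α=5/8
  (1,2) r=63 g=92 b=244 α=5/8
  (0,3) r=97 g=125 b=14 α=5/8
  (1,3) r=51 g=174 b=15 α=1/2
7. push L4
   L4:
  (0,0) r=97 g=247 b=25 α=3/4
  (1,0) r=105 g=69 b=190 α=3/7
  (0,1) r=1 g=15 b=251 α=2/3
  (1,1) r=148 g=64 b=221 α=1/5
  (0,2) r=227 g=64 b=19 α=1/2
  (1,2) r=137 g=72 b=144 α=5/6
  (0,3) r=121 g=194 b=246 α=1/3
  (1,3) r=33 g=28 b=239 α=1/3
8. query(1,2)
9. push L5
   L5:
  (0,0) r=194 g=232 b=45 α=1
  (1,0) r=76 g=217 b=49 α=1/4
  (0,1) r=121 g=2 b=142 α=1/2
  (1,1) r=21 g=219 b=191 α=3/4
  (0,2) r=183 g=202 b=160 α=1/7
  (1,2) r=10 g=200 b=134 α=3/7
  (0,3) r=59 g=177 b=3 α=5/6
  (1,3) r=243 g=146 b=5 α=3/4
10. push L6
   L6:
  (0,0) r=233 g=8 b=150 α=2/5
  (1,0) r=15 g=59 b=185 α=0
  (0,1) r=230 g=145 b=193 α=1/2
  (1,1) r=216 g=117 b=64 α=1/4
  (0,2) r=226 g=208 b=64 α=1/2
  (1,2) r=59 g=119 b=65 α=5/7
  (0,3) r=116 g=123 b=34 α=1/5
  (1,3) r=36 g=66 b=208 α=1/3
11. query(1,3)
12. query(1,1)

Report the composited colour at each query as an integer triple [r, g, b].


(1,0) stack=L1,L2; from [0,0,0]:
after L1 α=1: [76, 145, 224]
after L2 α=1/2: [91, 96, 471/2]
→ [91, 96, 236]

(0,2) stack=L1,L2; from [0,0,0]:
+L1 (α=1/2) → [22, 183/2, 13]
+L2 (α=2/5) → [534/5, 701/10, 411/5]
rounded: [107, 70, 82]

at x=1,y=2 over L1,L2:
+L1 (α=2/3) → [206/3, 112, 166]
+L2 (α=5/6) → [3701/18, 827/6, 538/3]
= [206, 138, 179]

at x=1,y=2 over L1,L2,L3,L4:
after L1 α=2/3: [206/3, 112, 166]
after L2 α=5/6: [3701/18, 827/6, 538/3]
after L3 α=5/8: [5591/48, 1747/16, 879/4]
after L4 α=5/6: [38471/288, 7507/96, 1253/8]
→ [134, 78, 157]

(1,3) stack=L1,L2,L3,L4,L5,L6; from [0,0,0]:
after L1 α=0: [0, 0, 0]
after L2 α=3/4: [573/4, 177, 186]
after L3 α=1/2: [777/8, 351/2, 201/2]
after L4 α=1/3: [303/4, 379/3, 440/3]
after L5 α=3/4: [3219/16, 1693/12, 485/12]
after L6 α=1/3: [1169/8, 2089/18, 1733/18]
= [146, 116, 96]

query (1,1) [L1,L2,L3,L4,L5,L6] — begin 0,0,0
L1 α=1/2: [30, 60, 115/2]
L2 α=2/3: [106/3, 370/3, 631/6]
L3 α=0: [106/3, 370/3, 631/6]
L4 α=1/5: [868/15, 1672/15, 385/3]
L5 α=3/4: [1813/60, 11527/60, 526/3]
L6 α=1/4: [6133/80, 13867/80, 295/2]
→ [77, 173, 148]


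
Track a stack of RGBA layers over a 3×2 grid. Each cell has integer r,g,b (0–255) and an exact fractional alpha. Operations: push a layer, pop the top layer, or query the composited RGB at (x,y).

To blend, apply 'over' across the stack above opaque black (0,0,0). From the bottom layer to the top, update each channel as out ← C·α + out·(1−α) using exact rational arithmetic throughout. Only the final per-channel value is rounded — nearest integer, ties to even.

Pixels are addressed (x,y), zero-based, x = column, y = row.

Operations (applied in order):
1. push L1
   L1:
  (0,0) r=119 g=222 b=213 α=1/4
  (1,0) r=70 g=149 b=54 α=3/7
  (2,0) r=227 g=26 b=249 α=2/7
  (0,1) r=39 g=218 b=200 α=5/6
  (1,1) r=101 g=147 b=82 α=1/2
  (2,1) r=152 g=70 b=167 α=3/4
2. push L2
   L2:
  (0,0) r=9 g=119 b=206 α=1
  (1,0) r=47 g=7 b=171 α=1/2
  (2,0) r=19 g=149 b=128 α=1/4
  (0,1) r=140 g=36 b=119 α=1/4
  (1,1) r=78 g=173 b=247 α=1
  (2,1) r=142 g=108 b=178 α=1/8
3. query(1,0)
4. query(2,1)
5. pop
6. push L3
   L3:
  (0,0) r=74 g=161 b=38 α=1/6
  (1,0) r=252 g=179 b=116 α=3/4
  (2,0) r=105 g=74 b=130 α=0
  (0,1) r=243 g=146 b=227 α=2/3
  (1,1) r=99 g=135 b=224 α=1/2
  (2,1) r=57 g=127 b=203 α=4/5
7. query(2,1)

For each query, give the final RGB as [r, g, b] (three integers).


(1,0) stack=L1,L2; from [0,0,0]:
after L1 α=3/7: [30, 447/7, 162/7]
after L2 α=1/2: [77/2, 248/7, 1359/14]
→ [38, 35, 97]

query (2,1) [L1,L2] — begin 0,0,0
after L1 α=3/4: [114, 105/2, 501/4]
after L2 α=1/8: [235/2, 951/16, 4219/32]
→ [118, 59, 132]

at x=2,y=1 over L1,L3:
after L1 α=3/4: [114, 105/2, 501/4]
after L3 α=4/5: [342/5, 1121/10, 3749/20]
rounded: [68, 112, 187]


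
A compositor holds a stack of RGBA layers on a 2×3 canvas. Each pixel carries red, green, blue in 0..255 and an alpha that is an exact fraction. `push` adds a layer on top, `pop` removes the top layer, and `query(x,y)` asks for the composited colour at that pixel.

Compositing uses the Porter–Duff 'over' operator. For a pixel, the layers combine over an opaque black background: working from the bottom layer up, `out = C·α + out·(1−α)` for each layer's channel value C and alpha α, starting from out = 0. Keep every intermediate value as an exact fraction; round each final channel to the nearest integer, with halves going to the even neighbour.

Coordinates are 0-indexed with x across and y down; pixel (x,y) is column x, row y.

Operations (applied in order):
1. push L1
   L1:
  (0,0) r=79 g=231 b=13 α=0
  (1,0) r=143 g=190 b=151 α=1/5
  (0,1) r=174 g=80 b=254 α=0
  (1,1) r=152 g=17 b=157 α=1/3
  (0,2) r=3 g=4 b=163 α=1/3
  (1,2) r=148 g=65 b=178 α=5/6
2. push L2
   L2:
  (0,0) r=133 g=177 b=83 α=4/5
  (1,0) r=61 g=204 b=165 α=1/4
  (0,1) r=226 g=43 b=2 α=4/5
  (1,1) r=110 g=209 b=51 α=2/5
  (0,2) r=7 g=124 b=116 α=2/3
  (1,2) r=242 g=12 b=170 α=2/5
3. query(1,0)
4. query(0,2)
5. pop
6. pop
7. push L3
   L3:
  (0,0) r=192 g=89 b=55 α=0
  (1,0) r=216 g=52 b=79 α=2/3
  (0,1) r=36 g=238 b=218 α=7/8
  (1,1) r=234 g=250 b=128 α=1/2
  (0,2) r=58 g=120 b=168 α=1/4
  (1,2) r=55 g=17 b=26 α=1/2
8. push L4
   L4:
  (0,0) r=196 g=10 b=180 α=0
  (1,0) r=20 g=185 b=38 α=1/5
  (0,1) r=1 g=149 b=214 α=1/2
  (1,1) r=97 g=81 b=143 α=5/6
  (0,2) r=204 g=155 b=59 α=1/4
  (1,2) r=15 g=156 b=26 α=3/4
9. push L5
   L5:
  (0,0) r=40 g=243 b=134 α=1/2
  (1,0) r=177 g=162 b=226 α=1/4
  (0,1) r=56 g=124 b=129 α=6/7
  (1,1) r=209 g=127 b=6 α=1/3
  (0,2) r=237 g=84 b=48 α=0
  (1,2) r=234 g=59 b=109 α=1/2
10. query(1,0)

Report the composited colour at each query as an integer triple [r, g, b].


query (1,0) [L1,L2] — begin 0,0,0
+L1 (α=1/5) → [143/5, 38, 151/5]
+L2 (α=1/4) → [367/10, 159/2, 639/10]
→ [37, 80, 64]

query (0,2) [L1,L2] — begin 0,0,0
+L1 (α=1/3) → [1, 4/3, 163/3]
+L2 (α=2/3) → [5, 748/9, 859/9]
= [5, 83, 95]

at x=1,y=0 over L3,L4,L5:
after L3 α=2/3: [144, 104/3, 158/3]
after L4 α=1/5: [596/5, 971/15, 746/15]
after L5 α=1/4: [2673/20, 1781/20, 469/5]
rounded: [134, 89, 94]


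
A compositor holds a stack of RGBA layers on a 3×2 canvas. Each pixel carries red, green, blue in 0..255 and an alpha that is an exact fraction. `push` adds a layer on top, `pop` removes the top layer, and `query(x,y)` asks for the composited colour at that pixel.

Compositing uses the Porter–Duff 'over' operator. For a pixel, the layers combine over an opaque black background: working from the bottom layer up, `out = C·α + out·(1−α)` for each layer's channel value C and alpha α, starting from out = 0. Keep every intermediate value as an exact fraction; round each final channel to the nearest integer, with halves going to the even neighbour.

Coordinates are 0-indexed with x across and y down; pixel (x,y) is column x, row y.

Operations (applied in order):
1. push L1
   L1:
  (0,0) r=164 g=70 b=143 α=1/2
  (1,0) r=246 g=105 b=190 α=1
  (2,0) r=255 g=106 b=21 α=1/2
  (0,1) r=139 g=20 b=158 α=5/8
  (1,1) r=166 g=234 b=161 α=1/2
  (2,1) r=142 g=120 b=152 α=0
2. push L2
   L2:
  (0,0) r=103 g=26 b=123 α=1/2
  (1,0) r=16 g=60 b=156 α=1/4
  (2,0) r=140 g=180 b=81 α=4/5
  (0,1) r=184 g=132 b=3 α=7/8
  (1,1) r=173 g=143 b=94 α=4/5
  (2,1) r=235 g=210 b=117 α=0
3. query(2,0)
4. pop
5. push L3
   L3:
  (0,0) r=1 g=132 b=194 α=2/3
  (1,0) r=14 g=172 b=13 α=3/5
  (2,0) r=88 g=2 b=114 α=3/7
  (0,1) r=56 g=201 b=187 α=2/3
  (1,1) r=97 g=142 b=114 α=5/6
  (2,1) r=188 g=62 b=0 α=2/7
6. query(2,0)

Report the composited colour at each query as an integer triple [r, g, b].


at x=2,y=0 over L1,L2:
L1 α=1/2: [255/2, 53, 21/2]
L2 α=4/5: [275/2, 773/5, 669/10]
= [138, 155, 67]

query (2,0) [L1,L3] — begin 0,0,0
L1 α=1/2: [255/2, 53, 21/2]
L3 α=3/7: [774/7, 218/7, 384/7]
rounded: [111, 31, 55]


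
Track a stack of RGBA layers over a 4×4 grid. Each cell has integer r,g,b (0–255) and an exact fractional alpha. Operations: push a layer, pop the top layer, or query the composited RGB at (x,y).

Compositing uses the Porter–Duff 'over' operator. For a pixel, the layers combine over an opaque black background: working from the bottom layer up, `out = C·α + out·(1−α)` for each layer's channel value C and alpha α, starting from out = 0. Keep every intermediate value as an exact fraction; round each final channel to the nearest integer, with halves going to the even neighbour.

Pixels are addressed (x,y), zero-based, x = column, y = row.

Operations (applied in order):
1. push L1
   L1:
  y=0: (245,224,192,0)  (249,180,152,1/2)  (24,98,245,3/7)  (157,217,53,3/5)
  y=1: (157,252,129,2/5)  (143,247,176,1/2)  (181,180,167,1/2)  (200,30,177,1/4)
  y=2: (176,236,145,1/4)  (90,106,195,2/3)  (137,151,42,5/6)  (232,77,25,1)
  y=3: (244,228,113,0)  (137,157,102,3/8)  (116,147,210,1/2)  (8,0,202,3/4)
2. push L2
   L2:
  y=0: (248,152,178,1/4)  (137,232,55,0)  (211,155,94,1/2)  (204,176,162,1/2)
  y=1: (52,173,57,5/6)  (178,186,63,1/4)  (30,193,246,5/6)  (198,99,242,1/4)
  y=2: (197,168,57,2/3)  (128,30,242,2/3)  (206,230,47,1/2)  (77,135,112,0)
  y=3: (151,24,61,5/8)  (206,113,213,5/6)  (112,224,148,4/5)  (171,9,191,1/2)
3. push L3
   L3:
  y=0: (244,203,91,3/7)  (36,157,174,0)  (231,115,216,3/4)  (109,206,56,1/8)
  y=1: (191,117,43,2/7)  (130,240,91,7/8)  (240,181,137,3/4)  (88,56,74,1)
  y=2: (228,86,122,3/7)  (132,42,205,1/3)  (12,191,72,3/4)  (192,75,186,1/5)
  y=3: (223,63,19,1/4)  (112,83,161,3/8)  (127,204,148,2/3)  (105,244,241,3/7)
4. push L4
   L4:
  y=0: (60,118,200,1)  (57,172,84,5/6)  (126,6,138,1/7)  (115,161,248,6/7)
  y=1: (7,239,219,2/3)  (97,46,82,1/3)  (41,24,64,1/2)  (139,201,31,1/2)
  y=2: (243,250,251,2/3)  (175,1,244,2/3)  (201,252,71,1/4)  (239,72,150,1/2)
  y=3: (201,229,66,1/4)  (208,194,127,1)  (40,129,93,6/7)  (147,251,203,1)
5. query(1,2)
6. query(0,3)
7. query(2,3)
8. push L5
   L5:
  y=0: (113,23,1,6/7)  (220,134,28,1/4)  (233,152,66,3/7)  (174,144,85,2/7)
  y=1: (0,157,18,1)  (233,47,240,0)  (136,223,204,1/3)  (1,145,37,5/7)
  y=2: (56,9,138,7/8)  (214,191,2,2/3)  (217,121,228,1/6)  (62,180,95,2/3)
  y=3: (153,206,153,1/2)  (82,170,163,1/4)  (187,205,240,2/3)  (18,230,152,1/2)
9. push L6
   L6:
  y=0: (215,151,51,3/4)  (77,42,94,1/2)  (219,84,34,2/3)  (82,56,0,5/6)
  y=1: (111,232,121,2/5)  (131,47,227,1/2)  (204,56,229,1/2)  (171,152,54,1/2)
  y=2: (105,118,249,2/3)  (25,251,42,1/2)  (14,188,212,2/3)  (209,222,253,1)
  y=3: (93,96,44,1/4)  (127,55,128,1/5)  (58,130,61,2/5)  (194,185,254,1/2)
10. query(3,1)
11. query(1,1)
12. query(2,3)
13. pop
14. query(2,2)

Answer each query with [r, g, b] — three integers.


query (1,2) [L1,L2,L3,L4] — begin 0,0,0
+L1 (α=2/3) → [60, 212/3, 130]
+L2 (α=2/3) → [316/3, 392/9, 614/3]
+L3 (α=1/3) → [1028/9, 1162/27, 1843/9]
+L4 (α=2/3) → [4178/27, 1216/81, 6235/27]
rounded: [155, 15, 231]

(0,3) stack=L1,L2,L3,L4; from [0,0,0]:
after L1 α=0: [0, 0, 0]
after L2 α=5/8: [755/8, 15, 305/8]
after L3 α=1/4: [4049/32, 27, 1067/32]
after L4 α=1/4: [18579/128, 155/2, 5313/128]
= [145, 78, 42]

at x=2,y=3 over L1,L2,L3,L4:
L1 α=1/2: [58, 147/2, 105]
L2 α=4/5: [506/5, 1939/10, 697/5]
L3 α=2/3: [592/5, 6019/30, 2177/15]
L4 α=6/7: [256/5, 4177/30, 10547/105]
→ [51, 139, 100]

at x=3,y=1 over L1,L2,L3,L4,L5,L6:
after L1 α=1/4: [50, 15/2, 177/4]
after L2 α=1/4: [87, 243/8, 1499/16]
after L3 α=1: [88, 56, 74]
after L4 α=1/2: [227/2, 257/2, 105/2]
after L5 α=5/7: [232/7, 982/7, 290/7]
after L6 α=1/2: [1429/14, 1023/7, 334/7]
rounded: [102, 146, 48]

(1,1) stack=L1,L2,L3,L4,L5,L6; from [0,0,0]:
after L1 α=1/2: [143/2, 247/2, 88]
after L2 α=1/4: [785/8, 1113/8, 327/4]
after L3 α=7/8: [8065/64, 14553/64, 2875/32]
after L4 α=1/3: [3723/32, 16025/96, 4187/48]
after L5 α=0: [3723/32, 16025/96, 4187/48]
after L6 α=1/2: [7915/64, 20537/192, 15083/96]
→ [124, 107, 157]

(2,3) stack=L1,L2,L3,L4,L5,L6; from [0,0,0]:
+L1 (α=1/2) → [58, 147/2, 105]
+L2 (α=4/5) → [506/5, 1939/10, 697/5]
+L3 (α=2/3) → [592/5, 6019/30, 2177/15]
+L4 (α=6/7) → [256/5, 4177/30, 10547/105]
+L5 (α=2/3) → [2126/15, 16477/90, 60947/315]
+L6 (α=2/5) → [2706/25, 24277/150, 73757/525]
rounded: [108, 162, 140]

(2,2) stack=L1,L2,L3,L4,L5; from [0,0,0]:
+L1 (α=5/6) → [685/6, 755/6, 35]
+L2 (α=1/2) → [1921/12, 2135/12, 41]
+L3 (α=3/4) → [2353/48, 9011/48, 257/4]
+L4 (α=1/4) → [5569/64, 13043/64, 1055/16]
+L5 (α=1/6) → [13911/128, 72959/384, 8923/96]
rounded: [109, 190, 93]


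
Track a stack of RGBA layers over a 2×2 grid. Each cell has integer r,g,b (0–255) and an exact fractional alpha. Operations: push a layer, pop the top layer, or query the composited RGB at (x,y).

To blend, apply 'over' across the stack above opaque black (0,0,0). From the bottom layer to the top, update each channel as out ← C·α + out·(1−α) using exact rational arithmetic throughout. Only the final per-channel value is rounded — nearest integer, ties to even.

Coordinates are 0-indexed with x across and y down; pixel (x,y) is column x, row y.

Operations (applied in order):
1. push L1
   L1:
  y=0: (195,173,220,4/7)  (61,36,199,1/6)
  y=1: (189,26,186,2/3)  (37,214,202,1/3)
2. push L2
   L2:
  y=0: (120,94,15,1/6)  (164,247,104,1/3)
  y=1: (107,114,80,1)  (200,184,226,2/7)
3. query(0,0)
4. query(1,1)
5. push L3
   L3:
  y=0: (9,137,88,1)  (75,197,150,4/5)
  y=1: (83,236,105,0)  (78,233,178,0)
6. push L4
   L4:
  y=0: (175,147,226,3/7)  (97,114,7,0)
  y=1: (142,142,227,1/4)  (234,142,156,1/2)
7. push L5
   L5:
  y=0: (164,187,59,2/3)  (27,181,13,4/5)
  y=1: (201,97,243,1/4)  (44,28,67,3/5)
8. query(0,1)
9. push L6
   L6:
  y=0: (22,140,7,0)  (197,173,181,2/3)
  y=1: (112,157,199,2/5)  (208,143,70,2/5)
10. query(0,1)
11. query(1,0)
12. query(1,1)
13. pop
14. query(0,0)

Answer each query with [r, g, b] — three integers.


(0,0) stack=L1,L2; from [0,0,0]:
after L1 α=4/7: [780/7, 692/7, 880/7]
after L2 α=1/6: [790/7, 2059/21, 4505/42]
= [113, 98, 107]

query (1,1) [L1,L2] — begin 0,0,0
after L1 α=1/3: [37/3, 214/3, 202/3]
after L2 α=2/7: [1385/21, 2174/21, 338/3]
rounded: [66, 104, 113]

(0,1) stack=L1,L2,L3,L4,L5; from [0,0,0]:
after L1 α=2/3: [126, 52/3, 124]
after L2 α=1: [107, 114, 80]
after L3 α=0: [107, 114, 80]
after L4 α=1/4: [463/4, 121, 467/4]
after L5 α=1/4: [2193/16, 115, 2373/16]
= [137, 115, 148]

at x=0,y=1 over L1,L2,L3,L4,L5,L6:
L1 α=2/3: [126, 52/3, 124]
L2 α=1: [107, 114, 80]
L3 α=0: [107, 114, 80]
L4 α=1/4: [463/4, 121, 467/4]
L5 α=1/4: [2193/16, 115, 2373/16]
L6 α=2/5: [10163/80, 659/5, 13487/80]
→ [127, 132, 169]

(1,0) stack=L1,L2,L3,L4,L5,L6; from [0,0,0]:
after L1 α=1/6: [61/6, 6, 199/6]
after L2 α=1/3: [553/9, 259/3, 511/9]
after L3 α=4/5: [3253/45, 2623/15, 5911/45]
after L4 α=0: [3253/45, 2623/15, 5911/45]
after L5 α=4/5: [8113/225, 13483/75, 8251/225]
after L6 α=2/3: [96763/675, 39433/225, 89701/675]
→ [143, 175, 133]

(1,1) stack=L1,L2,L3,L4,L5,L6; from [0,0,0]:
L1 α=1/3: [37/3, 214/3, 202/3]
L2 α=2/7: [1385/21, 2174/21, 338/3]
L3 α=0: [1385/21, 2174/21, 338/3]
L4 α=1/2: [6299/42, 2578/21, 403/3]
L5 α=3/5: [9071/105, 1384/21, 1409/15]
L6 α=2/5: [23631/175, 3386/35, 2109/25]
rounded: [135, 97, 84]

(0,0) stack=L1,L2,L3,L4,L5; from [0,0,0]:
after L1 α=4/7: [780/7, 692/7, 880/7]
after L2 α=1/6: [790/7, 2059/21, 4505/42]
after L3 α=1: [9, 137, 88]
after L4 α=3/7: [561/7, 989/7, 1030/7]
after L5 α=2/3: [2857/21, 3607/21, 1856/21]
= [136, 172, 88]


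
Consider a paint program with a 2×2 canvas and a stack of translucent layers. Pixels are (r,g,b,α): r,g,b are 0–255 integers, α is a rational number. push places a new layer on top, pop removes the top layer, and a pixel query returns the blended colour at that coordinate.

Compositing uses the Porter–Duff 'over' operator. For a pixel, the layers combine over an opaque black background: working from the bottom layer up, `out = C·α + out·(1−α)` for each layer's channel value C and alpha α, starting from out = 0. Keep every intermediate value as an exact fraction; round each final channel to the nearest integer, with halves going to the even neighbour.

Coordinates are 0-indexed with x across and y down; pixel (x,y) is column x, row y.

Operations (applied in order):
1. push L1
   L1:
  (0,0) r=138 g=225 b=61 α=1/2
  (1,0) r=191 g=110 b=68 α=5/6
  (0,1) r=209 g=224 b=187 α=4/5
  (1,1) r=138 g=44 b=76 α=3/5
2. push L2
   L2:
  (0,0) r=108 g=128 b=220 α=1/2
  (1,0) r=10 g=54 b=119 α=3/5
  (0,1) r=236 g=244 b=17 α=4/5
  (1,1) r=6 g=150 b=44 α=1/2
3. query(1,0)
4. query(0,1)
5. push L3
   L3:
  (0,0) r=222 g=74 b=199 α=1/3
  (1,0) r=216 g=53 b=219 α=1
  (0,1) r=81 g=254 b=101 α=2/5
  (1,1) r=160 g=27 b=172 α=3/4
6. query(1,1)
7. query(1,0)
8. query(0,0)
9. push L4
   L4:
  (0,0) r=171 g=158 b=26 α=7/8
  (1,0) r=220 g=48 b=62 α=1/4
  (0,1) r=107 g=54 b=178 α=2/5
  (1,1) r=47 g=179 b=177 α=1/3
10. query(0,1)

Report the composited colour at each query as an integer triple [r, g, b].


query (1,0) [L1,L2] — begin 0,0,0
after L1 α=5/6: [955/6, 275/3, 170/3]
after L2 α=3/5: [209/3, 1036/15, 1411/15]
→ [70, 69, 94]

(0,1) stack=L1,L2; from [0,0,0]:
after L1 α=4/5: [836/5, 896/5, 748/5]
after L2 α=4/5: [5556/25, 5776/25, 1088/25]
→ [222, 231, 44]

query (1,1) [L1,L2,L3] — begin 0,0,0
after L1 α=3/5: [414/5, 132/5, 228/5]
after L2 α=1/2: [222/5, 441/5, 224/5]
after L3 α=3/4: [1311/10, 423/10, 701/5]
= [131, 42, 140]

at x=1,y=0 over L1,L2,L3:
after L1 α=5/6: [955/6, 275/3, 170/3]
after L2 α=3/5: [209/3, 1036/15, 1411/15]
after L3 α=1: [216, 53, 219]
→ [216, 53, 219]

query (0,0) [L1,L2,L3] — begin 0,0,0
+L1 (α=1/2) → [69, 225/2, 61/2]
+L2 (α=1/2) → [177/2, 481/4, 501/4]
+L3 (α=1/3) → [133, 629/6, 899/6]
= [133, 105, 150]

query (0,1) [L1,L2,L3,L4] — begin 0,0,0
after L1 α=4/5: [836/5, 896/5, 748/5]
after L2 α=4/5: [5556/25, 5776/25, 1088/25]
after L3 α=2/5: [20718/125, 30028/125, 8314/125]
after L4 α=2/5: [88904/625, 103584/625, 69442/625]
→ [142, 166, 111]


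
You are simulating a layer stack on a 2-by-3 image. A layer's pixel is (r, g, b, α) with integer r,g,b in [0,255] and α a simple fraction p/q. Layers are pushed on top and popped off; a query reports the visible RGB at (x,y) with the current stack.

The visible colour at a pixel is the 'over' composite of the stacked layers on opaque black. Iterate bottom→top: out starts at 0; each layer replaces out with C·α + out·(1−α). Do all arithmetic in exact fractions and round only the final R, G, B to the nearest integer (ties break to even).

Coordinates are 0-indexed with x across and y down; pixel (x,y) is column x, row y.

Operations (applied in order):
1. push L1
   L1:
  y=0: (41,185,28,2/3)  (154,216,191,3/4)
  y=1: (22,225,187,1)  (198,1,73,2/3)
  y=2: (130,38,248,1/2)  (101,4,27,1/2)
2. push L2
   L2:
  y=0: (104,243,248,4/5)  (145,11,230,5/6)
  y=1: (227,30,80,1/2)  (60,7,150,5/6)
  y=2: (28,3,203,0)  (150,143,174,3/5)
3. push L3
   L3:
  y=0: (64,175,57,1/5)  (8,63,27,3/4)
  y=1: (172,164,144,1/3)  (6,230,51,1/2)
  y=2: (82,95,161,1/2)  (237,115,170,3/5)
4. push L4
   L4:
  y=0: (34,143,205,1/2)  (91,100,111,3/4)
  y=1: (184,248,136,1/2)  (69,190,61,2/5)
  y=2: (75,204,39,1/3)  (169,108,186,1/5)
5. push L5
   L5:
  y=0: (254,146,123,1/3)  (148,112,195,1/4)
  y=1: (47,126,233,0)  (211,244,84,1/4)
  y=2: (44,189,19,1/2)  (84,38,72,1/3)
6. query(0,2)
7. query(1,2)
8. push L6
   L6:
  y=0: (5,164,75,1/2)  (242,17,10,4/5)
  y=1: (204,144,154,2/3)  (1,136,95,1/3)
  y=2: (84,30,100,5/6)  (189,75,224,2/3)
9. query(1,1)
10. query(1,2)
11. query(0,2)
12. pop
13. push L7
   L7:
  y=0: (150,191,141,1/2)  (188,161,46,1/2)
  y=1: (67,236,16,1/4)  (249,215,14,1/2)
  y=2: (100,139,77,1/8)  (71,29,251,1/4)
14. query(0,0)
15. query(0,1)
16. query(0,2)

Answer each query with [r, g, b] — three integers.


(0,2) stack=L1,L2,L3,L4,L5; from [0,0,0]:
after L1 α=1/2: [65, 19, 124]
after L2 α=0: [65, 19, 124]
after L3 α=1/2: [147/2, 57, 285/2]
after L4 α=1/3: [74, 106, 108]
after L5 α=1/2: [59, 295/2, 127/2]
→ [59, 148, 64]

at x=1,y=2 over L1,L2,L3,L4,L5:
after L1 α=1/2: [101/2, 2, 27/2]
after L2 α=3/5: [551/5, 433/5, 549/5]
after L3 α=3/5: [4657/25, 2591/25, 3648/25]
after L4 α=1/5: [22853/125, 13064/125, 19242/125]
after L5 α=1/3: [56206/375, 30878/375, 15828/125]
rounded: [150, 82, 127]

at x=1,y=1 over L1,L2,L3,L4,L5,L6:
L1 α=2/3: [132, 2/3, 146/3]
L2 α=5/6: [72, 107/18, 1198/9]
L3 α=1/2: [39, 4247/36, 1657/18]
L4 α=2/5: [51, 8807/60, 2389/30]
L5 α=1/4: [91, 13687/80, 3229/40]
L6 α=1/3: [61, 19127/120, 5129/60]
= [61, 159, 85]

query (1,2) [L1,L2,L3,L4,L5,L6] — begin 0,0,0
L1 α=1/2: [101/2, 2, 27/2]
L2 α=3/5: [551/5, 433/5, 549/5]
L3 α=3/5: [4657/25, 2591/25, 3648/25]
L4 α=1/5: [22853/125, 13064/125, 19242/125]
L5 α=1/3: [56206/375, 30878/375, 15828/125]
L6 α=2/3: [197956/1125, 87128/1125, 71828/375]
rounded: [176, 77, 192]

at x=0,y=2 over L1,L2,L3,L4,L5,L6:
after L1 α=1/2: [65, 19, 124]
after L2 α=0: [65, 19, 124]
after L3 α=1/2: [147/2, 57, 285/2]
after L4 α=1/3: [74, 106, 108]
after L5 α=1/2: [59, 295/2, 127/2]
after L6 α=5/6: [479/6, 595/12, 1127/12]
rounded: [80, 50, 94]

(0,0) stack=L1,L2,L3,L4,L5,L7; from [0,0,0]:
+L1 (α=2/3) → [82/3, 370/3, 56/3]
+L2 (α=4/5) → [266/3, 3286/15, 3032/15]
+L3 (α=1/5) → [1256/15, 15769/75, 12983/75]
+L4 (α=1/2) → [883/15, 13247/75, 14179/75]
+L5 (α=1/3) → [5576/45, 37444/225, 37583/225]
+L7 (α=1/2) → [6163/45, 80419/450, 34654/225]
= [137, 179, 154]

query (0,1) [L1,L2,L3,L4,L5,L7] — begin 0,0,0
L1 α=1: [22, 225, 187]
L2 α=1/2: [249/2, 255/2, 267/2]
L3 α=1/3: [421/3, 419/3, 137]
L4 α=1/2: [973/6, 1163/6, 273/2]
L5 α=0: [973/6, 1163/6, 273/2]
L7 α=1/4: [1107/8, 1635/8, 851/8]
rounded: [138, 204, 106]

at x=0,y=2 over L1,L2,L3,L4,L5,L7:
L1 α=1/2: [65, 19, 124]
L2 α=0: [65, 19, 124]
L3 α=1/2: [147/2, 57, 285/2]
L4 α=1/3: [74, 106, 108]
L5 α=1/2: [59, 295/2, 127/2]
L7 α=1/8: [513/8, 2343/16, 1043/16]
= [64, 146, 65]
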